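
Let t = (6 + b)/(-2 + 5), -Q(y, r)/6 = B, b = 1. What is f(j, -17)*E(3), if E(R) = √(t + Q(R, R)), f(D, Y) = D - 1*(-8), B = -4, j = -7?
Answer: √237/3 ≈ 5.1316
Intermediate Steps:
Q(y, r) = 24 (Q(y, r) = -6*(-4) = 24)
f(D, Y) = 8 + D (f(D, Y) = D + 8 = 8 + D)
t = 7/3 (t = (6 + 1)/(-2 + 5) = 7/3 ≈ 2.3333)
E(R) = √237/3 (E(R) = √(7/3 + 24) = √(79/3) = √237/3)
f(j, -17)*E(3) = (8 - 7)*(√237/3) = 1*(√237/3) = √237/3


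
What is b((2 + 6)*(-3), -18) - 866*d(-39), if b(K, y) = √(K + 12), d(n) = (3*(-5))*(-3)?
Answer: -38970 + 2*I*√3 ≈ -38970.0 + 3.4641*I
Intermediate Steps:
d(n) = 45 (d(n) = -15*(-3) = 45)
b(K, y) = √(12 + K)
b((2 + 6)*(-3), -18) - 866*d(-39) = √(12 + (2 + 6)*(-3)) - 866*45 = √(12 + 8*(-3)) - 38970 = √(12 - 24) - 38970 = √(-12) - 38970 = 2*I*√3 - 38970 = -38970 + 2*I*√3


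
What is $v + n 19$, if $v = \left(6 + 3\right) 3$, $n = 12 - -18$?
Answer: $597$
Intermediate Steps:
$n = 30$ ($n = 12 + 18 = 30$)
$v = 27$ ($v = 9 \cdot 3 = 27$)
$v + n 19 = 27 + 30 \cdot 19 = 27 + 570 = 597$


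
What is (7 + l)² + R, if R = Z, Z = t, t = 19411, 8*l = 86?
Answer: 315617/16 ≈ 19726.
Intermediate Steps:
l = 43/4 (l = (⅛)*86 = 43/4 ≈ 10.750)
Z = 19411
R = 19411
(7 + l)² + R = (7 + 43/4)² + 19411 = (71/4)² + 19411 = 5041/16 + 19411 = 315617/16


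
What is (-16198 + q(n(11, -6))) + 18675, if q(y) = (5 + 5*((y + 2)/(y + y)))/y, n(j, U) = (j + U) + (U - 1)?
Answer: 4949/2 ≈ 2474.5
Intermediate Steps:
n(j, U) = -1 + j + 2*U (n(j, U) = (U + j) + (-1 + U) = -1 + j + 2*U)
q(y) = (5 + 5*(2 + y)/(2*y))/y (q(y) = (5 + 5*((2 + y)/((2*y))))/y = (5 + 5*((2 + y)*(1/(2*y))))/y = (5 + 5*((2 + y)/(2*y)))/y = (5 + 5*(2 + y)/(2*y))/y)
(-16198 + q(n(11, -6))) + 18675 = (-16198 + 5*(2 + 3*(-1 + 11 + 2*(-6)))/(2*(-1 + 11 + 2*(-6))²)) + 18675 = (-16198 + 5*(2 + 3*(-1 + 11 - 12))/(2*(-1 + 11 - 12)²)) + 18675 = (-16198 + (5/2)*(2 + 3*(-2))/(-2)²) + 18675 = (-16198 + (5/2)*(¼)*(2 - 6)) + 18675 = (-16198 + (5/2)*(¼)*(-4)) + 18675 = (-16198 - 5/2) + 18675 = -32401/2 + 18675 = 4949/2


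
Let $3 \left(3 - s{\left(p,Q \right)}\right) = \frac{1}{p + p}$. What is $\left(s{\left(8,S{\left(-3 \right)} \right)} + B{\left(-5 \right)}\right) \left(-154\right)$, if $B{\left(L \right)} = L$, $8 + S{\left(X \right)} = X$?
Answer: $\frac{7469}{24} \approx 311.21$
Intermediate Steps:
$S{\left(X \right)} = -8 + X$
$s{\left(p,Q \right)} = 3 - \frac{1}{6 p}$ ($s{\left(p,Q \right)} = 3 - \frac{1}{3 \left(p + p\right)} = 3 - \frac{1}{3 \cdot 2 p} = 3 - \frac{\frac{1}{2} \frac{1}{p}}{3} = 3 - \frac{1}{6 p}$)
$\left(s{\left(8,S{\left(-3 \right)} \right)} + B{\left(-5 \right)}\right) \left(-154\right) = \left(\left(3 - \frac{1}{6 \cdot 8}\right) - 5\right) \left(-154\right) = \left(\left(3 - \frac{1}{48}\right) - 5\right) \left(-154\right) = \left(\frac{143}{48} - 5\right) \left(-154\right) = \left(- \frac{97}{48}\right) \left(-154\right) = \frac{7469}{24}$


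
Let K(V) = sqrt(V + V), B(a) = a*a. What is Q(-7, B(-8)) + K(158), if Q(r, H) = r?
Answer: -7 + 2*sqrt(79) ≈ 10.776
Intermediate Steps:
B(a) = a**2
K(V) = sqrt(2)*sqrt(V) (K(V) = sqrt(2*V) = sqrt(2)*sqrt(V))
Q(-7, B(-8)) + K(158) = -7 + sqrt(2)*sqrt(158) = -7 + 2*sqrt(79)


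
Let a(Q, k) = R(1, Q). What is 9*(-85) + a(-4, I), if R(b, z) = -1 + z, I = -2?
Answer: -770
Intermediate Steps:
a(Q, k) = -1 + Q
9*(-85) + a(-4, I) = 9*(-85) + (-1 - 4) = -765 - 5 = -770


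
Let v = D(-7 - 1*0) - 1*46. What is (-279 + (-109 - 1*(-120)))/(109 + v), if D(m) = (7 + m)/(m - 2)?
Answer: -268/63 ≈ -4.2540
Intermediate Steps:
D(m) = (7 + m)/(-2 + m)
v = -46 (v = (7 + (-7 - 1*0))/(-2 + (-7 - 1*0)) - 1*46 = (7 + (-7 + 0))/(-2 + (-7 + 0)) - 46 = (7 - 7)/(-2 - 7) - 46 = 0/(-9) - 46 = -⅑*0 - 46 = 0 - 46 = -46)
(-279 + (-109 - 1*(-120)))/(109 + v) = (-279 + (-109 - 1*(-120)))/(109 - 46) = (-279 + (-109 + 120))/63 = (-279 + 11)*(1/63) = -268*1/63 = -268/63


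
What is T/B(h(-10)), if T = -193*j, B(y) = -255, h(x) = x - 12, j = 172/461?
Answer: 33196/117555 ≈ 0.28239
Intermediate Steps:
j = 172/461 (j = 172*(1/461) = 172/461 ≈ 0.37310)
h(x) = -12 + x
T = -33196/461 (T = -193*172/461 = -33196/461 ≈ -72.009)
T/B(h(-10)) = -33196/461/(-255) = -33196/461*(-1/255) = 33196/117555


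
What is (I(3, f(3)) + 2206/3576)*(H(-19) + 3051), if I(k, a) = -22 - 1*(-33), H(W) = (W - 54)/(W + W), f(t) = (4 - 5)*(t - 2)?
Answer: 2409664481/67944 ≈ 35465.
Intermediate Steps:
f(t) = 2 - t (f(t) = -(-2 + t) = 2 - t)
H(W) = (-54 + W)/(2*W) (H(W) = (-54 + W)/((2*W)) = (-54 + W)*(1/(2*W)) = (-54 + W)/(2*W))
I(k, a) = 11 (I(k, a) = -22 + 33 = 11)
(I(3, f(3)) + 2206/3576)*(H(-19) + 3051) = (11 + 2206/3576)*((1/2)*(-54 - 19)/(-19) + 3051) = (11 + 2206*(1/3576))*((1/2)*(-1/19)*(-73) + 3051) = (11 + 1103/1788)*(73/38 + 3051) = (20771/1788)*(116011/38) = 2409664481/67944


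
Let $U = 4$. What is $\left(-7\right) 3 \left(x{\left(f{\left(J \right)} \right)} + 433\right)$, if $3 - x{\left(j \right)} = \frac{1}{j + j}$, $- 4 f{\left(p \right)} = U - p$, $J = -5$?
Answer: $- \frac{27482}{3} \approx -9160.7$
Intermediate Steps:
$f{\left(p \right)} = -1 + \frac{p}{4}$ ($f{\left(p \right)} = - \frac{4 - p}{4} = -1 + \frac{p}{4}$)
$x{\left(j \right)} = 3 - \frac{1}{2 j}$ ($x{\left(j \right)} = 3 - \frac{1}{j + j} = 3 - \frac{1}{2 j}$)
$\left(-7\right) 3 \left(x{\left(f{\left(J \right)} \right)} + 433\right) = \left(-7\right) 3 \left(\left(3 - \frac{1}{2 \left(-1 + \frac{1}{4} \left(-5\right)\right)}\right) + 433\right) = - 21 \left(\left(3 - \frac{1}{2 \left(-1 - \frac{5}{4}\right)}\right) + 433\right) = - 21 \left(\left(3 - \frac{1}{2 \left(- \frac{9}{4}\right)}\right) + 433\right) = - 21 \left(\left(3 - - \frac{2}{9}\right) + 433\right) = - 21 \left(\left(3 + \frac{2}{9}\right) + 433\right) = - 21 \left(\frac{29}{9} + 433\right) = \left(-21\right) \frac{3926}{9} = - \frac{27482}{3}$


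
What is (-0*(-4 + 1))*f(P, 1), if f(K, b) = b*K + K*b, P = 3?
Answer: 0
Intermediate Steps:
f(K, b) = 2*K*b (f(K, b) = K*b + K*b = 2*K*b)
(-0*(-4 + 1))*f(P, 1) = (-0*(-4 + 1))*(2*3*1) = -0*(-3)*6 = -32*0*6 = 0*6 = 0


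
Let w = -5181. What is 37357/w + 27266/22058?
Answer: -341377780/57141249 ≈ -5.9743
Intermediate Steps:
37357/w + 27266/22058 = 37357/(-5181) + 27266/22058 = 37357*(-1/5181) + 27266*(1/22058) = -37357/5181 + 13633/11029 = -341377780/57141249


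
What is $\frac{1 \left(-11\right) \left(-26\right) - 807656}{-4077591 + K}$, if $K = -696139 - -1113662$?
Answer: $\frac{403685}{1830034} \approx 0.22059$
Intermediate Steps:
$K = 417523$ ($K = -696139 + 1113662 = 417523$)
$\frac{1 \left(-11\right) \left(-26\right) - 807656}{-4077591 + K} = \frac{1 \left(-11\right) \left(-26\right) - 807656}{-4077591 + 417523} = \frac{\left(-11\right) \left(-26\right) - 807656}{-3660068} = \left(286 - 807656\right) \left(- \frac{1}{3660068}\right) = \left(-807370\right) \left(- \frac{1}{3660068}\right) = \frac{403685}{1830034}$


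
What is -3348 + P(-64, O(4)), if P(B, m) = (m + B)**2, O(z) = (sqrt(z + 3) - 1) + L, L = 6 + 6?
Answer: -3348 + (53 - sqrt(7))**2 ≈ -812.45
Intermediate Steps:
L = 12
O(z) = 11 + sqrt(3 + z) (O(z) = (sqrt(z + 3) - 1) + 12 = (sqrt(3 + z) - 1) + 12 = (-1 + sqrt(3 + z)) + 12 = 11 + sqrt(3 + z))
P(B, m) = (B + m)**2
-3348 + P(-64, O(4)) = -3348 + (-64 + (11 + sqrt(3 + 4)))**2 = -3348 + (-64 + (11 + sqrt(7)))**2 = -3348 + (-53 + sqrt(7))**2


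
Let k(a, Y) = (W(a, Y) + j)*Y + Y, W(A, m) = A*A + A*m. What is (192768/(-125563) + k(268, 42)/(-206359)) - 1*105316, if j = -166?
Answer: -2729325724471774/25911055117 ≈ -1.0533e+5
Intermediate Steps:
W(A, m) = A² + A*m
k(a, Y) = Y + Y*(-166 + a*(Y + a)) (k(a, Y) = (a*(a + Y) - 166)*Y + Y = (a*(Y + a) - 166)*Y + Y = (-166 + a*(Y + a))*Y + Y = Y*(-166 + a*(Y + a)) + Y = Y + Y*(-166 + a*(Y + a)))
(192768/(-125563) + k(268, 42)/(-206359)) - 1*105316 = (192768/(-125563) + (42*(-165 + 268*(42 + 268)))/(-206359)) - 1*105316 = (192768*(-1/125563) + (42*(-165 + 268*310))*(-1/206359)) - 105316 = (-192768/125563 + (42*(-165 + 83080))*(-1/206359)) - 105316 = (-192768/125563 + (42*82915)*(-1/206359)) - 105316 = (-192768/125563 + 3482430*(-1/206359)) - 105316 = (-192768/125563 - 3482430/206359) - 105316 = -477043769802/25911055117 - 105316 = -2729325724471774/25911055117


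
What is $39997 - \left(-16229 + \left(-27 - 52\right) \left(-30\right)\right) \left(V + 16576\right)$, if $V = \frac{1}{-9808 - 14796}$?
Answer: $\frac{5653181865865}{24604} \approx 2.2977 \cdot 10^{8}$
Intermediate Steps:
$V = - \frac{1}{24604}$ ($V = \frac{1}{-24604} = - \frac{1}{24604} \approx -4.0644 \cdot 10^{-5}$)
$39997 - \left(-16229 + \left(-27 - 52\right) \left(-30\right)\right) \left(V + 16576\right) = 39997 - \left(-16229 + \left(-27 - 52\right) \left(-30\right)\right) \left(- \frac{1}{24604} + 16576\right) = 39997 - \left(-16229 - -2370\right) \frac{407835903}{24604} = 39997 - \left(-16229 + 2370\right) \frac{407835903}{24604} = 39997 - \left(-13859\right) \frac{407835903}{24604} = 39997 - - \frac{5652197779677}{24604} = 39997 + \frac{5652197779677}{24604} = \frac{5653181865865}{24604}$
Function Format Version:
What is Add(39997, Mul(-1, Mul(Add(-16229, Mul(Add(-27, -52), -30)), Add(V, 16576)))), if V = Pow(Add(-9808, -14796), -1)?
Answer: Rational(5653181865865, 24604) ≈ 2.2977e+8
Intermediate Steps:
V = Rational(-1, 24604) (V = Pow(-24604, -1) = Rational(-1, 24604) ≈ -4.0644e-5)
Add(39997, Mul(-1, Mul(Add(-16229, Mul(Add(-27, -52), -30)), Add(V, 16576)))) = Add(39997, Mul(-1, Mul(Add(-16229, Mul(Add(-27, -52), -30)), Add(Rational(-1, 24604), 16576)))) = Add(39997, Mul(-1, Mul(Add(-16229, Mul(-79, -30)), Rational(407835903, 24604)))) = Add(39997, Mul(-1, Mul(Add(-16229, 2370), Rational(407835903, 24604)))) = Add(39997, Mul(-1, Mul(-13859, Rational(407835903, 24604)))) = Add(39997, Mul(-1, Rational(-5652197779677, 24604))) = Add(39997, Rational(5652197779677, 24604)) = Rational(5653181865865, 24604)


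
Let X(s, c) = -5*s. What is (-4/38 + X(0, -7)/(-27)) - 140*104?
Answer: -276642/19 ≈ -14560.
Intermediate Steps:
(-4/38 + X(0, -7)/(-27)) - 140*104 = (-4/38 - 5*0/(-27)) - 140*104 = (-4*1/38 + 0*(-1/27)) - 14560 = (-2/19 + 0) - 14560 = -2/19 - 14560 = -276642/19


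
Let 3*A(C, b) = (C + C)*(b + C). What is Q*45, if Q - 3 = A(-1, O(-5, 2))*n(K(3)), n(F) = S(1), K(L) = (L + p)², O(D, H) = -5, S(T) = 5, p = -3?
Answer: 1035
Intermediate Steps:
K(L) = (-3 + L)² (K(L) = (L - 3)² = (-3 + L)²)
n(F) = 5
A(C, b) = 2*C*(C + b)/3 (A(C, b) = ((C + C)*(b + C))/3 = ((2*C)*(C + b))/3 = (2*C*(C + b))/3 = 2*C*(C + b)/3)
Q = 23 (Q = 3 + ((⅔)*(-1)*(-1 - 5))*5 = 3 + ((⅔)*(-1)*(-6))*5 = 3 + 4*5 = 3 + 20 = 23)
Q*45 = 23*45 = 1035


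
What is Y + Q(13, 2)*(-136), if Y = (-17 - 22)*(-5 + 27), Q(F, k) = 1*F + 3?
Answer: -3034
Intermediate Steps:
Q(F, k) = 3 + F (Q(F, k) = F + 3 = 3 + F)
Y = -858 (Y = -39*22 = -858)
Y + Q(13, 2)*(-136) = -858 + (3 + 13)*(-136) = -858 + 16*(-136) = -858 - 2176 = -3034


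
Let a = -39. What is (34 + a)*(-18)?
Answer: 90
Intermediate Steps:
(34 + a)*(-18) = (34 - 39)*(-18) = -5*(-18) = 90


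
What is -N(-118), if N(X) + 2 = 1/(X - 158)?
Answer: 553/276 ≈ 2.0036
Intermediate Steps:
N(X) = -2 + 1/(-158 + X) (N(X) = -2 + 1/(X - 158) = -2 + 1/(-158 + X))
-N(-118) = -(317 - 2*(-118))/(-158 - 118) = -(317 + 236)/(-276) = -(-1)*553/276 = -1*(-553/276) = 553/276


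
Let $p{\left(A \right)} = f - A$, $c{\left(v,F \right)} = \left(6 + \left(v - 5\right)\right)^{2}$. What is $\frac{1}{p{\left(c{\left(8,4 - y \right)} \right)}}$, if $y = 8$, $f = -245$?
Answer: $- \frac{1}{326} \approx -0.0030675$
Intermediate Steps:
$c{\left(v,F \right)} = \left(1 + v\right)^{2}$ ($c{\left(v,F \right)} = \left(6 + \left(-5 + v\right)\right)^{2} = \left(1 + v\right)^{2}$)
$p{\left(A \right)} = -245 - A$
$\frac{1}{p{\left(c{\left(8,4 - y \right)} \right)}} = \frac{1}{-245 - \left(1 + 8\right)^{2}} = \frac{1}{-245 - 9^{2}} = \frac{1}{-245 - 81} = \frac{1}{-326} = - \frac{1}{326}$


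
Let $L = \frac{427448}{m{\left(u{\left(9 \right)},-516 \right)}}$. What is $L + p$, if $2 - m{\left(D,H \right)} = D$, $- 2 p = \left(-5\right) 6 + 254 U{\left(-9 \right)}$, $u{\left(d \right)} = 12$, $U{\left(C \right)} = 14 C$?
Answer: $- \frac{133639}{5} \approx -26728.0$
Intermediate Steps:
$p = 16017$ ($p = - \frac{\left(-5\right) 6 + 254 \cdot 14 \left(-9\right)}{2} = - \frac{-30 + 254 \left(-126\right)}{2} = - \frac{-30 - 32004}{2} = \left(- \frac{1}{2}\right) \left(-32034\right) = 16017$)
$m{\left(D,H \right)} = 2 - D$
$L = - \frac{213724}{5}$ ($L = \frac{427448}{2 - 12} = \frac{427448}{-10} = 427448 \left(- \frac{1}{10}\right) = - \frac{213724}{5} \approx -42745.0$)
$L + p = - \frac{213724}{5} + 16017 = - \frac{133639}{5}$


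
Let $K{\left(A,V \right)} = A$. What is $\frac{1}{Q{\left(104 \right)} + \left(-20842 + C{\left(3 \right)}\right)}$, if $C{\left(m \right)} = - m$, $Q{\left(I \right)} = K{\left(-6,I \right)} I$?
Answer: $- \frac{1}{21469} \approx -4.6579 \cdot 10^{-5}$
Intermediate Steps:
$Q{\left(I \right)} = - 6 I$
$\frac{1}{Q{\left(104 \right)} + \left(-20842 + C{\left(3 \right)}\right)} = \frac{1}{\left(-6\right) 104 - 20845} = \frac{1}{-624 - 20845} = \frac{1}{-21469} = - \frac{1}{21469}$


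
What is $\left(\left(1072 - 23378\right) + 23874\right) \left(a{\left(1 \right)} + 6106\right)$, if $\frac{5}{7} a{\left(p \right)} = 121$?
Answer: $\frac{49199136}{5} \approx 9.8398 \cdot 10^{6}$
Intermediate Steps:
$a{\left(p \right)} = \frac{847}{5}$ ($a{\left(p \right)} = \frac{7}{5} \cdot 121 = \frac{847}{5}$)
$\left(\left(1072 - 23378\right) + 23874\right) \left(a{\left(1 \right)} + 6106\right) = \left(\left(1072 - 23378\right) + 23874\right) \left(\frac{847}{5} + 6106\right) = \left(-22306 + 23874\right) \frac{31377}{5} = 1568 \cdot \frac{31377}{5} = \frac{49199136}{5}$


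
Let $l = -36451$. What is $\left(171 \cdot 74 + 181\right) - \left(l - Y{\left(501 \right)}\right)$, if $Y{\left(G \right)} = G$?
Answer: $49787$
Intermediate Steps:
$\left(171 \cdot 74 + 181\right) - \left(l - Y{\left(501 \right)}\right) = \left(171 \cdot 74 + 181\right) - \left(-36451 - 501\right) = \left(12654 + 181\right) - \left(-36451 - 501\right) = 12835 - -36952 = 12835 + 36952 = 49787$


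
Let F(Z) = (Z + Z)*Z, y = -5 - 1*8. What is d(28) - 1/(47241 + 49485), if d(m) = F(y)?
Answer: 32693387/96726 ≈ 338.00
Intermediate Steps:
y = -13 (y = -5 - 8 = -13)
F(Z) = 2*Z² (F(Z) = (2*Z)*Z = 2*Z²)
d(m) = 338 (d(m) = 2*(-13)² = 2*169 = 338)
d(28) - 1/(47241 + 49485) = 338 - 1/(47241 + 49485) = 338 - 1/96726 = 32693387/96726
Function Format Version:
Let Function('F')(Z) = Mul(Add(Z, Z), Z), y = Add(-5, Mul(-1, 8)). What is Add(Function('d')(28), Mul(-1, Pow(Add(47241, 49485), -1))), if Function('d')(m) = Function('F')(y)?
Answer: Rational(32693387, 96726) ≈ 338.00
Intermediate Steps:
y = -13 (y = Add(-5, -8) = -13)
Function('F')(Z) = Mul(2, Pow(Z, 2)) (Function('F')(Z) = Mul(Mul(2, Z), Z) = Mul(2, Pow(Z, 2)))
Function('d')(m) = 338 (Function('d')(m) = Mul(2, Pow(-13, 2)) = Mul(2, 169) = 338)
Add(Function('d')(28), Mul(-1, Pow(Add(47241, 49485), -1))) = Add(338, Mul(-1, Pow(Add(47241, 49485), -1))) = Add(338, Mul(-1, Pow(96726, -1))) = Add(338, Mul(-1, Rational(1, 96726))) = Add(338, Rational(-1, 96726)) = Rational(32693387, 96726)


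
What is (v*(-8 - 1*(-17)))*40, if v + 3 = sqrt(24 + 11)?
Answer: -1080 + 360*sqrt(35) ≈ 1049.8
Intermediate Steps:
v = -3 + sqrt(35) (v = -3 + sqrt(24 + 11) = -3 + sqrt(35) ≈ 2.9161)
(v*(-8 - 1*(-17)))*40 = ((-3 + sqrt(35))*(-8 - 1*(-17)))*40 = ((-3 + sqrt(35))*(-8 + 17))*40 = ((-3 + sqrt(35))*9)*40 = (-27 + 9*sqrt(35))*40 = -1080 + 360*sqrt(35)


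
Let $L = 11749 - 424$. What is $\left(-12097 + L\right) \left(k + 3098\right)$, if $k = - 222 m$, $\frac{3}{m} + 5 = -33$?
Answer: $- \frac{45698540}{19} \approx -2.4052 \cdot 10^{6}$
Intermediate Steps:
$m = - \frac{3}{38}$ ($m = \frac{3}{-5 - 33} = \frac{3}{-38} = 3 \left(- \frac{1}{38}\right) = - \frac{3}{38} \approx -0.078947$)
$L = 11325$ ($L = 11749 - 424 = 11325$)
$k = \frac{333}{19}$ ($k = \left(-222\right) \left(- \frac{3}{38}\right) = \frac{333}{19} \approx 17.526$)
$\left(-12097 + L\right) \left(k + 3098\right) = \left(-12097 + 11325\right) \left(\frac{333}{19} + 3098\right) = \left(-772\right) \frac{59195}{19} = - \frac{45698540}{19}$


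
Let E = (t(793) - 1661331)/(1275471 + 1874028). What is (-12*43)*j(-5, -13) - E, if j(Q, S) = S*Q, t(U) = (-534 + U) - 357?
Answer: -105632535031/3149499 ≈ -33540.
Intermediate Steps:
t(U) = -891 + U
j(Q, S) = Q*S
E = -1661429/3149499 (E = ((-891 + 793) - 1661331)/(1275471 + 1874028) = (-98 - 1661331)/3149499 = -1661429*1/3149499 = -1661429/3149499 ≈ -0.52752)
(-12*43)*j(-5, -13) - E = (-12*43)*(-5*(-13)) - 1*(-1661429/3149499) = -516*65 + 1661429/3149499 = -33540 + 1661429/3149499 = -105632535031/3149499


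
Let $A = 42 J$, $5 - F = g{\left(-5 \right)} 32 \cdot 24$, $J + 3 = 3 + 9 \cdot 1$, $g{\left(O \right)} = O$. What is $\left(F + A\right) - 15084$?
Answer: $-10861$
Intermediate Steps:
$J = 9$ ($J = -3 + \left(3 + 9 \cdot 1\right) = -3 + \left(3 + 9\right) = -3 + 12 = 9$)
$F = 3845$ ($F = 5 - \left(-5\right) 32 \cdot 24 = 5 - \left(-160\right) 24 = 5 - -3840 = 5 + 3840 = 3845$)
$A = 378$ ($A = 42 \cdot 9 = 378$)
$\left(F + A\right) - 15084 = \left(3845 + 378\right) - 15084 = 4223 - 15084 = -10861$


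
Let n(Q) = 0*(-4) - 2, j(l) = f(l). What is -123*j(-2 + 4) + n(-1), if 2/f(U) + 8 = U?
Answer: 39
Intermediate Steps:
f(U) = 2/(-8 + U)
j(l) = 2/(-8 + l)
n(Q) = -2 (n(Q) = 0 - 2 = -2)
-123*j(-2 + 4) + n(-1) = -246/(-8 + (-2 + 4)) - 2 = -246/(-8 + 2) - 2 = -246/(-6) - 2 = -246*(-1)/6 - 2 = -123*(-⅓) - 2 = 41 - 2 = 39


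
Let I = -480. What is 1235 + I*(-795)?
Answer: 382835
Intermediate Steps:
1235 + I*(-795) = 1235 - 480*(-795) = 1235 + 381600 = 382835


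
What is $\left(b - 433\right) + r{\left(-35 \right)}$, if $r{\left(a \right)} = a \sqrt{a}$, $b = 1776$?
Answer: $1343 - 35 i \sqrt{35} \approx 1343.0 - 207.06 i$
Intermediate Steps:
$r{\left(a \right)} = a^{\frac{3}{2}}$
$\left(b - 433\right) + r{\left(-35 \right)} = \left(1776 - 433\right) + \left(-35\right)^{\frac{3}{2}} = 1343 - 35 i \sqrt{35}$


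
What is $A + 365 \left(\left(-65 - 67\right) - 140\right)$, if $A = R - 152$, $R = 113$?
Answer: $-99319$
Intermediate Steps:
$A = -39$ ($A = 113 - 152 = -39$)
$A + 365 \left(\left(-65 - 67\right) - 140\right) = -39 + 365 \left(\left(-65 - 67\right) - 140\right) = -39 + 365 \left(-132 - 140\right) = -39 + 365 \left(-272\right) = -39 - 99280 = -99319$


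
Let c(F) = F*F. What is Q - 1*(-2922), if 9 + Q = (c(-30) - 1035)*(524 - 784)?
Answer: 38013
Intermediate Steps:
c(F) = F**2
Q = 35091 (Q = -9 + ((-30)**2 - 1035)*(524 - 784) = -9 + (900 - 1035)*(-260) = -9 - 135*(-260) = -9 + 35100 = 35091)
Q - 1*(-2922) = 35091 - 1*(-2922) = 35091 + 2922 = 38013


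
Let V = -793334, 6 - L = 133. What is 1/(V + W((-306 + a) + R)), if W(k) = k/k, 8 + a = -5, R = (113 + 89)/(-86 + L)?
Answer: -1/793333 ≈ -1.2605e-6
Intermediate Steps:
L = -127 (L = 6 - 1*133 = 6 - 133 = -127)
R = -202/213 (R = (113 + 89)/(-86 - 127) = 202/(-213) = 202*(-1/213) = -202/213 ≈ -0.94836)
a = -13 (a = -8 - 5 = -13)
W(k) = 1
1/(V + W((-306 + a) + R)) = 1/(-793334 + 1) = 1/(-793333) = -1/793333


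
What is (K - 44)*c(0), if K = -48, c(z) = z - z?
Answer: 0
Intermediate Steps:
c(z) = 0
(K - 44)*c(0) = (-48 - 44)*0 = -92*0 = 0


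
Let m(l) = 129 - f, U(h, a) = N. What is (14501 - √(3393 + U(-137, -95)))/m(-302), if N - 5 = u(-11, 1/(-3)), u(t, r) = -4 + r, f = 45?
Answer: 14501/84 - √30543/252 ≈ 171.94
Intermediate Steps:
N = ⅔ (N = 5 + (-4 + 1/(-3)) = 5 + (-4 - ⅓) = 5 - 13/3 = ⅔ ≈ 0.66667)
U(h, a) = ⅔
m(l) = 84 (m(l) = 129 - 1*45 = 129 - 45 = 84)
(14501 - √(3393 + U(-137, -95)))/m(-302) = (14501 - √(3393 + ⅔))/84 = (14501 - √(10181/3))*(1/84) = (14501 - √30543/3)*(1/84) = 14501/84 - √30543/252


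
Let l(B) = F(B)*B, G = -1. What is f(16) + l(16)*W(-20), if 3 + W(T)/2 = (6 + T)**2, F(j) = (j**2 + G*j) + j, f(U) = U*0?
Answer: 1581056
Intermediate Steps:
f(U) = 0
F(j) = j**2 (F(j) = (j**2 - j) + j = j**2)
l(B) = B**3 (l(B) = B**2*B = B**3)
W(T) = -6 + 2*(6 + T)**2
f(16) + l(16)*W(-20) = 0 + 16**3*(-6 + 2*(6 - 20)**2) = 0 + 4096*(-6 + 2*(-14)**2) = 0 + 4096*(-6 + 2*196) = 0 + 4096*(-6 + 392) = 0 + 4096*386 = 0 + 1581056 = 1581056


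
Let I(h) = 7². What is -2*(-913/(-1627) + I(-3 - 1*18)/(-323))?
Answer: -430352/525521 ≈ -0.81891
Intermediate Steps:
I(h) = 49
-2*(-913/(-1627) + I(-3 - 1*18)/(-323)) = -2*(-913/(-1627) + 49/(-323)) = -2*(-913*(-1/1627) + 49*(-1/323)) = -2*(913/1627 - 49/323) = -2*215176/525521 = -430352/525521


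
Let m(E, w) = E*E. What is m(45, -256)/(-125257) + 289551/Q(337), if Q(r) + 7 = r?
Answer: 1099018829/1252570 ≈ 877.41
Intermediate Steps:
Q(r) = -7 + r
m(E, w) = E²
m(45, -256)/(-125257) + 289551/Q(337) = 45²/(-125257) + 289551/(-7 + 337) = 2025*(-1/125257) + 289551/330 = -2025/125257 + 289551*(1/330) = -2025/125257 + 96517/110 = 1099018829/1252570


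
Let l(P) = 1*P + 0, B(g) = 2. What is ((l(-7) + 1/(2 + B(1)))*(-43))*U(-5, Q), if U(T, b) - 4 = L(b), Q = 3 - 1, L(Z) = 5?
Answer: 10449/4 ≈ 2612.3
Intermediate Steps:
Q = 2
U(T, b) = 9 (U(T, b) = 4 + 5 = 9)
l(P) = P (l(P) = P + 0 = P)
((l(-7) + 1/(2 + B(1)))*(-43))*U(-5, Q) = ((-7 + 1/(2 + 2))*(-43))*9 = ((-7 + 1/4)*(-43))*9 = ((-7 + ¼)*(-43))*9 = -27/4*(-43)*9 = (1161/4)*9 = 10449/4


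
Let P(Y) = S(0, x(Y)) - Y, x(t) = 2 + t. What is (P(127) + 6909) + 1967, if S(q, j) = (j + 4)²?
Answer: 26438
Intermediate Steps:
S(q, j) = (4 + j)²
P(Y) = (6 + Y)² - Y (P(Y) = (4 + (2 + Y))² - Y = (6 + Y)² - Y)
(P(127) + 6909) + 1967 = (((6 + 127)² - 1*127) + 6909) + 1967 = ((133² - 127) + 6909) + 1967 = ((17689 - 127) + 6909) + 1967 = (17562 + 6909) + 1967 = 24471 + 1967 = 26438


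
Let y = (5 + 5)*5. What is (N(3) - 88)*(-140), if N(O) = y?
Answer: 5320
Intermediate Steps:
y = 50 (y = 10*5 = 50)
N(O) = 50
(N(3) - 88)*(-140) = (50 - 88)*(-140) = -38*(-140) = 5320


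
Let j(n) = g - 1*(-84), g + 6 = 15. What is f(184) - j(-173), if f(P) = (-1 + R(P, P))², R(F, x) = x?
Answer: 33396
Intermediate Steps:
g = 9 (g = -6 + 15 = 9)
j(n) = 93 (j(n) = 9 - 1*(-84) = 9 + 84 = 93)
f(P) = (-1 + P)²
f(184) - j(-173) = (-1 + 184)² - 1*93 = 183² - 93 = 33489 - 93 = 33396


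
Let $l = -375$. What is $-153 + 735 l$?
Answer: $-275778$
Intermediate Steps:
$-153 + 735 l = -153 + 735 \left(-375\right) = -153 - 275625 = -275778$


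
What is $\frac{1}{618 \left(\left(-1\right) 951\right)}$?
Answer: $- \frac{1}{587718} \approx -1.7015 \cdot 10^{-6}$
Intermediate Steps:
$\frac{1}{618 \left(\left(-1\right) 951\right)} = \frac{1}{618 \left(-951\right)} = \frac{1}{618} \left(- \frac{1}{951}\right) = - \frac{1}{587718}$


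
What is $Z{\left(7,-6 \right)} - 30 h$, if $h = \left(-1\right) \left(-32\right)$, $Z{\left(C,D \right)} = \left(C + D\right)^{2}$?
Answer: $-959$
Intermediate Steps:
$h = 32$
$Z{\left(7,-6 \right)} - 30 h = \left(7 - 6\right)^{2} - 960 = 1^{2} - 960 = 1 - 960 = -959$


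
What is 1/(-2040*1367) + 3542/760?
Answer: 49387519/10596984 ≈ 4.6605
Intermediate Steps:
1/(-2040*1367) + 3542/760 = -1/2040*1/1367 + 3542*(1/760) = -1/2788680 + 1771/380 = 49387519/10596984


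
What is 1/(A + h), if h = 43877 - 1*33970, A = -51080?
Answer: -1/41173 ≈ -2.4288e-5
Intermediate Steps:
h = 9907 (h = 43877 - 33970 = 9907)
1/(A + h) = 1/(-51080 + 9907) = 1/(-41173) = -1/41173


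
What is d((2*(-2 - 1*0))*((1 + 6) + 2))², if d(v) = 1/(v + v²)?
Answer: 1/1587600 ≈ 6.2988e-7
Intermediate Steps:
d((2*(-2 - 1*0))*((1 + 6) + 2))² = (1/((((2*(-2 - 1*0))*((1 + 6) + 2)))*(1 + (2*(-2 - 1*0))*((1 + 6) + 2))))² = (1/((((2*(-2 + 0))*(7 + 2)))*(1 + (2*(-2 + 0))*(7 + 2))))² = (1/((((2*(-2))*9))*(1 + (2*(-2))*9)))² = (1/(((-4*9))*(1 - 4*9)))² = (1/((-36)*(1 - 36)))² = (-1/36/(-35))² = (-1/36*(-1/35))² = (1/1260)² = 1/1587600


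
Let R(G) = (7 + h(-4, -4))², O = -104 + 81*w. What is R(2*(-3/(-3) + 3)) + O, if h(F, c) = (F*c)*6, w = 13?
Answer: 11558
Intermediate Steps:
O = 949 (O = -104 + 81*13 = -104 + 1053 = 949)
h(F, c) = 6*F*c
R(G) = 10609 (R(G) = (7 + 6*(-4)*(-4))² = (7 + 96)² = 103² = 10609)
R(2*(-3/(-3) + 3)) + O = 10609 + 949 = 11558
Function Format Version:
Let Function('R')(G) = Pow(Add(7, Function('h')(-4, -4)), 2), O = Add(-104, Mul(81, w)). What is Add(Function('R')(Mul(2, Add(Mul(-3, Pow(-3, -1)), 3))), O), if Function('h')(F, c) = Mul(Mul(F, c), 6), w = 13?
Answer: 11558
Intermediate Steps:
O = 949 (O = Add(-104, Mul(81, 13)) = Add(-104, 1053) = 949)
Function('h')(F, c) = Mul(6, F, c)
Function('R')(G) = 10609 (Function('R')(G) = Pow(Add(7, Mul(6, -4, -4)), 2) = Pow(Add(7, 96), 2) = Pow(103, 2) = 10609)
Add(Function('R')(Mul(2, Add(Mul(-3, Pow(-3, -1)), 3))), O) = Add(10609, 949) = 11558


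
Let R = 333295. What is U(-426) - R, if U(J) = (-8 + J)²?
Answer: -144939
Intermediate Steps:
U(-426) - R = (-8 - 426)² - 1*333295 = (-434)² - 333295 = 188356 - 333295 = -144939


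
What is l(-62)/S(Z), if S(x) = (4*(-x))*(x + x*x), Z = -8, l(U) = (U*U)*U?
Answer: -29791/224 ≈ -133.00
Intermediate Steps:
l(U) = U³ (l(U) = U²*U = U³)
S(x) = -4*x*(x + x²) (S(x) = (-4*x)*(x + x²) = -4*x*(x + x²))
l(-62)/S(Z) = (-62)³/((4*(-8)²*(-1 - 1*(-8)))) = -238328*1/(256*(-1 + 8)) = -238328/(4*64*7) = -238328/1792 = -238328*1/1792 = -29791/224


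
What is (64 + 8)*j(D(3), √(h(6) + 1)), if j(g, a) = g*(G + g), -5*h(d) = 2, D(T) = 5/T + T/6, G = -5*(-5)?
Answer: 4238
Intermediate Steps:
G = 25
D(T) = 5/T + T/6 (D(T) = 5/T + T*(⅙) = 5/T + T/6)
h(d) = -⅖ (h(d) = -⅕*2 = -⅖)
j(g, a) = g*(25 + g)
(64 + 8)*j(D(3), √(h(6) + 1)) = (64 + 8)*((5/3 + (⅙)*3)*(25 + (5/3 + (⅙)*3))) = 72*((5*(⅓) + ½)*(25 + (5*(⅓) + ½))) = 72*((5/3 + ½)*(25 + (5/3 + ½))) = 72*(13*(25 + 13/6)/6) = 72*((13/6)*(163/6)) = 72*(2119/36) = 4238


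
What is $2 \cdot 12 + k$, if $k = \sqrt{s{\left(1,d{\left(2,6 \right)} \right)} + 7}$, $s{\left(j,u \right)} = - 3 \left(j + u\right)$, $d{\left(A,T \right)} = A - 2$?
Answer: $26$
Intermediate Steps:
$d{\left(A,T \right)} = -2 + A$
$s{\left(j,u \right)} = - 3 j - 3 u$
$k = 2$ ($k = \sqrt{\left(\left(-3\right) 1 - 3 \left(-2 + 2\right)\right) + 7} = \sqrt{\left(-3 - 0\right) + 7} = \sqrt{\left(-3 + 0\right) + 7} = \sqrt{-3 + 7} = \sqrt{4} = 2$)
$2 \cdot 12 + k = 2 \cdot 12 + 2 = 24 + 2 = 26$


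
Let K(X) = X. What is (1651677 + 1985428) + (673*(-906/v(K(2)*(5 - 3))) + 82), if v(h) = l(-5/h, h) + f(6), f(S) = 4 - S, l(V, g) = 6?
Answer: 6969505/2 ≈ 3.4848e+6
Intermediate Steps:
v(h) = 4 (v(h) = 6 + (4 - 1*6) = 6 + (4 - 6) = 6 - 2 = 4)
(1651677 + 1985428) + (673*(-906/v(K(2)*(5 - 3))) + 82) = (1651677 + 1985428) + (673*(-906/4) + 82) = 3637105 + (673*(-906*¼) + 82) = 3637105 + (673*(-453/2) + 82) = 3637105 + (-304869/2 + 82) = 3637105 - 304705/2 = 6969505/2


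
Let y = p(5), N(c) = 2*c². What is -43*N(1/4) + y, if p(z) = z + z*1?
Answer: 37/8 ≈ 4.6250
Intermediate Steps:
p(z) = 2*z (p(z) = z + z = 2*z)
y = 10 (y = 2*5 = 10)
-43*N(1/4) + y = -86*(1/4)² + 10 = -86*(¼)² + 10 = -86/16 + 10 = -43*⅛ + 10 = -43/8 + 10 = 37/8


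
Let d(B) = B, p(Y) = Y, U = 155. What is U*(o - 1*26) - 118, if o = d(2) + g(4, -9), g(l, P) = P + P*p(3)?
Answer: -9418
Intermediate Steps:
g(l, P) = 4*P (g(l, P) = P + P*3 = P + 3*P = 4*P)
o = -34 (o = 2 + 4*(-9) = 2 - 36 = -34)
U*(o - 1*26) - 118 = 155*(-34 - 1*26) - 118 = 155*(-34 - 26) - 118 = 155*(-60) - 118 = -9300 - 118 = -9418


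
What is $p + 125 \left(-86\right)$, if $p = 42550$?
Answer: $31800$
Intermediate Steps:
$p + 125 \left(-86\right) = 42550 + 125 \left(-86\right) = 42550 - 10750 = 31800$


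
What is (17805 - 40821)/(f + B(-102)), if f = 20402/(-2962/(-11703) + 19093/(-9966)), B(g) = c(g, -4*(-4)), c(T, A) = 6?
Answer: 247966823244/132131361493 ≈ 1.8767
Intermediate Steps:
B(g) = 6
f = -264392007044/21547343 (f = 20402/(-2962*(-1/11703) + 19093*(-1/9966)) = 20402/(2962/11703 - 19093/9966) = 20402/(-21547343/12959122) = 20402*(-12959122/21547343) = -264392007044/21547343 ≈ -12270.)
(17805 - 40821)/(f + B(-102)) = (17805 - 40821)/(-264392007044/21547343 + 6) = -23016/(-264262722986/21547343) = -23016*(-21547343/264262722986) = 247966823244/132131361493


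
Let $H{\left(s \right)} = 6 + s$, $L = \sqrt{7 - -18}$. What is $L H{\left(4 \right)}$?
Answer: $50$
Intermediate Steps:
$L = 5$ ($L = \sqrt{7 + 18} = \sqrt{25} = 5$)
$L H{\left(4 \right)} = 5 \left(6 + 4\right) = 5 \cdot 10 = 50$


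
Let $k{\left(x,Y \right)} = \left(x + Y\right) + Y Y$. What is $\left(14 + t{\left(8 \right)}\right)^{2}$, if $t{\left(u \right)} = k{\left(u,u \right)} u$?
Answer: $427716$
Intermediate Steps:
$k{\left(x,Y \right)} = Y + x + Y^{2}$ ($k{\left(x,Y \right)} = \left(Y + x\right) + Y^{2} = Y + x + Y^{2}$)
$t{\left(u \right)} = u \left(u^{2} + 2 u\right)$ ($t{\left(u \right)} = \left(u + u + u^{2}\right) u = \left(u^{2} + 2 u\right) u = u \left(u^{2} + 2 u\right)$)
$\left(14 + t{\left(8 \right)}\right)^{2} = \left(14 + 8^{2} \left(2 + 8\right)\right)^{2} = \left(14 + 64 \cdot 10\right)^{2} = \left(14 + 640\right)^{2} = 654^{2} = 427716$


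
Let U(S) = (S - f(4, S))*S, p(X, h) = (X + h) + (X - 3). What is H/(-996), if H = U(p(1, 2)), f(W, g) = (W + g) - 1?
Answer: 1/332 ≈ 0.0030120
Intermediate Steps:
f(W, g) = -1 + W + g
p(X, h) = -3 + h + 2*X (p(X, h) = (X + h) + (-3 + X) = -3 + h + 2*X)
U(S) = -3*S (U(S) = (S - (-1 + 4 + S))*S = (S - (3 + S))*S = (S + (-3 - S))*S = -3*S)
H = -3 (H = -3*(-3 + 2 + 2*1) = -3*(-3 + 2 + 2) = -3*1 = -3)
H/(-996) = -3/(-996) = -3*(-1/996) = 1/332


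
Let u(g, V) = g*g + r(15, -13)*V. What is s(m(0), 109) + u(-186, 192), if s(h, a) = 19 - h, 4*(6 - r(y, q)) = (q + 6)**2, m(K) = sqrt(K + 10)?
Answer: 33415 - sqrt(10) ≈ 33412.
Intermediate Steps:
m(K) = sqrt(10 + K)
r(y, q) = 6 - (6 + q)**2/4 (r(y, q) = 6 - (q + 6)**2/4 = 6 - (6 + q)**2/4)
u(g, V) = g**2 - 25*V/4 (u(g, V) = g*g + (6 - (6 - 13)**2/4)*V = g**2 + (6 - 1/4*(-7)**2)*V = g**2 + (6 - 1/4*49)*V = g**2 + (6 - 49/4)*V = g**2 - 25*V/4)
s(m(0), 109) + u(-186, 192) = (19 - sqrt(10 + 0)) + ((-186)**2 - 25/4*192) = (19 - sqrt(10)) + (34596 - 1200) = (19 - sqrt(10)) + 33396 = 33415 - sqrt(10)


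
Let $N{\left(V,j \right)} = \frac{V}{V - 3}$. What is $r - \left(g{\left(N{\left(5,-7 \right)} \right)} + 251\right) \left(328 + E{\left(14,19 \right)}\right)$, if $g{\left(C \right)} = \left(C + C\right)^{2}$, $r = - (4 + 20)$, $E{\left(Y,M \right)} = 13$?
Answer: $-94140$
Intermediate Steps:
$N{\left(V,j \right)} = \frac{V}{-3 + V}$
$r = -24$ ($r = \left(-1\right) 24 = -24$)
$g{\left(C \right)} = 4 C^{2}$ ($g{\left(C \right)} = \left(2 C\right)^{2} = 4 C^{2}$)
$r - \left(g{\left(N{\left(5,-7 \right)} \right)} + 251\right) \left(328 + E{\left(14,19 \right)}\right) = -24 - \left(4 \left(\frac{5}{-3 + 5}\right)^{2} + 251\right) \left(328 + 13\right) = -24 - \left(4 \left(\frac{5}{2}\right)^{2} + 251\right) 341 = -24 - \left(4 \cdot \frac{25}{4} + 251\right) 341 = -24 - \left(25 + 251\right) 341 = -24 - 276 \cdot 341 = -24 - 94116 = -94140$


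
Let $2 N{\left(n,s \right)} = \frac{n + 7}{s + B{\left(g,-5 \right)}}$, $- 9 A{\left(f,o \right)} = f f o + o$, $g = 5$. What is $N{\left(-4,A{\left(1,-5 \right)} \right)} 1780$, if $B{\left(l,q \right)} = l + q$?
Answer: $2403$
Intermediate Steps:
$A{\left(f,o \right)} = - \frac{o}{9} - \frac{o f^{2}}{9}$ ($A{\left(f,o \right)} = - \frac{f f o + o}{9} = - \frac{f^{2} o + o}{9} = - \frac{o f^{2} + o}{9} = - \frac{o + o f^{2}}{9} = - \frac{o}{9} - \frac{o f^{2}}{9}$)
$N{\left(n,s \right)} = \frac{7 + n}{2 s}$ ($N{\left(n,s \right)} = \frac{\left(n + 7\right) \frac{1}{s + \left(5 - 5\right)}}{2} = \frac{\left(7 + n\right) \frac{1}{s + 0}}{2} = \frac{\left(7 + n\right) \frac{1}{s}}{2} = \frac{\frac{1}{s} \left(7 + n\right)}{2} = \frac{7 + n}{2 s}$)
$N{\left(-4,A{\left(1,-5 \right)} \right)} 1780 = \frac{7 - 4}{2 \left(\left(- \frac{1}{9}\right) \left(-5\right) \left(1 + 1^{2}\right)\right)} 1780 = \frac{1}{2} \frac{1}{\left(- \frac{1}{9}\right) \left(-5\right) \left(1 + 1\right)} 3 \cdot 1780 = \frac{1}{2} \frac{1}{\left(- \frac{1}{9}\right) \left(-5\right) 2} \cdot 3 \cdot 1780 = \frac{1}{2} \frac{1}{\frac{10}{9}} \cdot 3 \cdot 1780 = \frac{1}{2} \cdot \frac{9}{10} \cdot 3 \cdot 1780 = \frac{27}{20} \cdot 1780 = 2403$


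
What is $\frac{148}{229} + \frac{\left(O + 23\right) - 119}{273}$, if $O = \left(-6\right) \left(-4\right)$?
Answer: $\frac{7972}{20839} \approx 0.38255$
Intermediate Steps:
$O = 24$
$\frac{148}{229} + \frac{\left(O + 23\right) - 119}{273} = \frac{148}{229} + \frac{\left(24 + 23\right) - 119}{273} = 148 \cdot \frac{1}{229} + \left(47 - 119\right) \frac{1}{273} = \frac{148}{229} - \frac{24}{91} = \frac{7972}{20839}$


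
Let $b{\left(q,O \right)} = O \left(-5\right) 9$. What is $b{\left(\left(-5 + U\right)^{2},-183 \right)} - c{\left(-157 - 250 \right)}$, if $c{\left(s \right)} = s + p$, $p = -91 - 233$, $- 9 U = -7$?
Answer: $8966$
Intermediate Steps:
$U = \frac{7}{9}$ ($U = \left(- \frac{1}{9}\right) \left(-7\right) = \frac{7}{9} \approx 0.77778$)
$p = -324$
$b{\left(q,O \right)} = - 45 O$ ($b{\left(q,O \right)} = - 5 O 9 = - 45 O$)
$c{\left(s \right)} = -324 + s$ ($c{\left(s \right)} = s - 324 = -324 + s$)
$b{\left(\left(-5 + U\right)^{2},-183 \right)} - c{\left(-157 - 250 \right)} = \left(-45\right) \left(-183\right) - \left(-324 - 407\right) = 8235 - \left(-324 - 407\right) = 8235 - -731 = 8235 + 731 = 8966$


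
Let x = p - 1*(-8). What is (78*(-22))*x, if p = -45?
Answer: 63492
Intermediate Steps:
x = -37 (x = -45 - 1*(-8) = -45 + 8 = -37)
(78*(-22))*x = (78*(-22))*(-37) = -1716*(-37) = 63492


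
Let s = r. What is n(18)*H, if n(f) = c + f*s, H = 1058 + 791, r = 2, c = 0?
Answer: 66564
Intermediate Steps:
s = 2
H = 1849
n(f) = 2*f (n(f) = 0 + f*2 = 0 + 2*f = 2*f)
n(18)*H = (2*18)*1849 = 36*1849 = 66564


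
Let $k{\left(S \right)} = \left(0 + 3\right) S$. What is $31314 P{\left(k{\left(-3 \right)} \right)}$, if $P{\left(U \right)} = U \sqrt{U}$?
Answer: $- 845478 i \approx - 8.4548 \cdot 10^{5} i$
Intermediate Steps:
$k{\left(S \right)} = 3 S$
$P{\left(U \right)} = U^{\frac{3}{2}}$
$31314 P{\left(k{\left(-3 \right)} \right)} = 31314 \left(3 \left(-3\right)\right)^{\frac{3}{2}} = 31314 \left(-9\right)^{\frac{3}{2}} = 31314 \left(- 27 i\right) = - 845478 i$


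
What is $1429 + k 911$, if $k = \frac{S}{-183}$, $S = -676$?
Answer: $\frac{877343}{183} \approx 4794.2$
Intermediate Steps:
$k = \frac{676}{183}$ ($k = - \frac{676}{-183} = \left(-676\right) \left(- \frac{1}{183}\right) = \frac{676}{183} \approx 3.694$)
$1429 + k 911 = 1429 + \frac{676}{183} \cdot 911 = 1429 + \frac{615836}{183} = \frac{877343}{183}$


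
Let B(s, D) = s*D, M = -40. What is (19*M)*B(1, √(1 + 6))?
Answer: -760*√7 ≈ -2010.8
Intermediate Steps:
B(s, D) = D*s
(19*M)*B(1, √(1 + 6)) = (19*(-40))*(√(1 + 6)*1) = -760*√7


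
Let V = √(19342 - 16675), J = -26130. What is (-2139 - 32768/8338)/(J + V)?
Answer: 77814051250/948828592459 + 8933875*√2667/2846485777377 ≈ 0.082173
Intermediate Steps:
V = √2667 ≈ 51.643
(-2139 - 32768/8338)/(J + V) = (-2139 - 32768/8338)/(-26130 + √2667) = (-2139 - 32768*1/8338)/(-26130 + √2667) = (-2139 - 16384/4169)/(-26130 + √2667) = -8933875/(4169*(-26130 + √2667))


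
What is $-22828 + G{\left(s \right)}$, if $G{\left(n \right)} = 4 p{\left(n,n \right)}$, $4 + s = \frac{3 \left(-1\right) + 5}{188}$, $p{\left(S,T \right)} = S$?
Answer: $- \frac{1073666}{47} \approx -22844.0$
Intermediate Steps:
$s = - \frac{375}{94}$ ($s = -4 + \frac{3 \left(-1\right) + 5}{188} = -4 + \left(-3 + 5\right) \frac{1}{188} = -4 + 2 \cdot \frac{1}{188} = -4 + \frac{1}{94} = - \frac{375}{94} \approx -3.9894$)
$G{\left(n \right)} = 4 n$
$-22828 + G{\left(s \right)} = -22828 + 4 \left(- \frac{375}{94}\right) = -22828 - \frac{750}{47} = - \frac{1073666}{47}$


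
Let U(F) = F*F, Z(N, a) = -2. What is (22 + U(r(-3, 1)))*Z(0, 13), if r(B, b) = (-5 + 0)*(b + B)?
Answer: -244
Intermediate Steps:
r(B, b) = -5*B - 5*b (r(B, b) = -5*(B + b) = -5*B - 5*b)
U(F) = F**2
(22 + U(r(-3, 1)))*Z(0, 13) = (22 + (-5*(-3) - 5*1)**2)*(-2) = (22 + (15 - 5)**2)*(-2) = (22 + 10**2)*(-2) = (22 + 100)*(-2) = 122*(-2) = -244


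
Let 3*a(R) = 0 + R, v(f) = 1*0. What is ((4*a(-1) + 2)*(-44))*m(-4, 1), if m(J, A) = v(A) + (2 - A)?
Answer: -88/3 ≈ -29.333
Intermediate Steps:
v(f) = 0
a(R) = R/3 (a(R) = (0 + R)/3 = R/3)
m(J, A) = 2 - A (m(J, A) = 0 + (2 - A) = 2 - A)
((4*a(-1) + 2)*(-44))*m(-4, 1) = ((4*((⅓)*(-1)) + 2)*(-44))*(2 - 1*1) = ((4*(-⅓) + 2)*(-44))*(2 - 1) = ((-4/3 + 2)*(-44))*1 = ((⅔)*(-44))*1 = -88/3*1 = -88/3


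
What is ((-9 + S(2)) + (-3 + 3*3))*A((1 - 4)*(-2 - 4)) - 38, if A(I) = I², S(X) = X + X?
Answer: 286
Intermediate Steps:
S(X) = 2*X
((-9 + S(2)) + (-3 + 3*3))*A((1 - 4)*(-2 - 4)) - 38 = ((-9 + 2*2) + (-3 + 3*3))*((1 - 4)*(-2 - 4))² - 38 = ((-9 + 4) + (-3 + 9))*(-3*(-6))² - 38 = (-5 + 6)*18² - 38 = 1*324 - 38 = 324 - 38 = 286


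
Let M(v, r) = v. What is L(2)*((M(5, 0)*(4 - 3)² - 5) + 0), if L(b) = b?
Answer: 0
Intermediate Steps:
L(2)*((M(5, 0)*(4 - 3)² - 5) + 0) = 2*((5*(4 - 3)² - 5) + 0) = 2*((5*1² - 5) + 0) = 2*((5*1 - 5) + 0) = 2*((5 - 5) + 0) = 2*(0 + 0) = 2*0 = 0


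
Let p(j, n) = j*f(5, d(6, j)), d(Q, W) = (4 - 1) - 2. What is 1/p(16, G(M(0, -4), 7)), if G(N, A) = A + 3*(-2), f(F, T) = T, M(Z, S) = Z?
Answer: 1/16 ≈ 0.062500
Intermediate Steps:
d(Q, W) = 1 (d(Q, W) = 3 - 2 = 1)
G(N, A) = -6 + A (G(N, A) = A - 6 = -6 + A)
p(j, n) = j (p(j, n) = j*1 = j)
1/p(16, G(M(0, -4), 7)) = 1/16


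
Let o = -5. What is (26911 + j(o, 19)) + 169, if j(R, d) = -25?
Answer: 27055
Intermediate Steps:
(26911 + j(o, 19)) + 169 = (26911 - 25) + 169 = 26886 + 169 = 27055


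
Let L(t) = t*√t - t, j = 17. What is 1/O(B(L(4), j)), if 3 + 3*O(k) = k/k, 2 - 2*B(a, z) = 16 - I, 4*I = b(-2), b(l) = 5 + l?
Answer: -3/2 ≈ -1.5000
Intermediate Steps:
I = ¾ (I = (5 - 2)/4 = (¼)*3 = ¾ ≈ 0.75000)
L(t) = t^(3/2) - t
B(a, z) = -53/8 (B(a, z) = 1 - (16 - 1*¾)/2 = 1 - (16 - ¾)/2 = 1 - ½*61/4 = 1 - 61/8 = -53/8)
O(k) = -⅔ (O(k) = -1 + (k/k)/3 = -1 + (⅓)*1 = -1 + ⅓ = -⅔)
1/O(B(L(4), j)) = 1/(-⅔) = -3/2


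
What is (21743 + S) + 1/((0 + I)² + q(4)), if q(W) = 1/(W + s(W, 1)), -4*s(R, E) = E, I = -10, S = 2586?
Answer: 36590831/1504 ≈ 24329.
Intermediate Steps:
s(R, E) = -E/4
q(W) = 1/(-¼ + W) (q(W) = 1/(W - ¼*1) = 1/(W - ¼) = 1/(-¼ + W))
(21743 + S) + 1/((0 + I)² + q(4)) = (21743 + 2586) + 1/((0 - 10)² + 4/(-1 + 4*4)) = 24329 + 1/((-10)² + 4/(-1 + 16)) = 24329 + 1/(100 + 4/15) = 24329 + 1/(1504/15) = 24329 + 15/1504 = 36590831/1504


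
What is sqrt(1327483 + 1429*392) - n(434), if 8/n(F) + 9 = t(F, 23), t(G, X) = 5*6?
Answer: -8/21 + 3*sqrt(209739) ≈ 1373.5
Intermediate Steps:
t(G, X) = 30
n(F) = 8/21 (n(F) = 8/(-9 + 30) = 8/21)
sqrt(1327483 + 1429*392) - n(434) = sqrt(1327483 + 1429*392) - 1*8/21 = sqrt(1327483 + 560168) - 8/21 = sqrt(1887651) - 8/21 = 3*sqrt(209739) - 8/21 = -8/21 + 3*sqrt(209739)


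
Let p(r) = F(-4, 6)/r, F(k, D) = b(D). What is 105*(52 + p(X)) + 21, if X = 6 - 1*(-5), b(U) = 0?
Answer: 5481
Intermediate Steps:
X = 11 (X = 6 + 5 = 11)
F(k, D) = 0
p(r) = 0 (p(r) = 0/r = 0)
105*(52 + p(X)) + 21 = 105*(52 + 0) + 21 = 105*52 + 21 = 5460 + 21 = 5481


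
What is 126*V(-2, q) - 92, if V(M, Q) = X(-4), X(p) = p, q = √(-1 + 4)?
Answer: -596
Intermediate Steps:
q = √3 ≈ 1.7320
V(M, Q) = -4
126*V(-2, q) - 92 = 126*(-4) - 92 = -504 - 92 = -596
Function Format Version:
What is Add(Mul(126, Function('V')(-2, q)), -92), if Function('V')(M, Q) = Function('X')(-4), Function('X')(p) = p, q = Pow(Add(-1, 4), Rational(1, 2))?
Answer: -596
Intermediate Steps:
q = Pow(3, Rational(1, 2)) ≈ 1.7320
Function('V')(M, Q) = -4
Add(Mul(126, Function('V')(-2, q)), -92) = Add(Mul(126, -4), -92) = Add(-504, -92) = -596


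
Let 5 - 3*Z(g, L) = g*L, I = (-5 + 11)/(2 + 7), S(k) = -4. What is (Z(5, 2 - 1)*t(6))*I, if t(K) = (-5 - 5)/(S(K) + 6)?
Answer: 0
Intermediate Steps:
t(K) = -5 (t(K) = (-5 - 5)/(-4 + 6) = -10/2 = -10*½ = -5)
I = ⅔ (I = 6/9 = 6*(⅑) = ⅔ ≈ 0.66667)
Z(g, L) = 5/3 - L*g/3 (Z(g, L) = 5/3 - g*L/3 = 5/3 - L*g/3)
(Z(5, 2 - 1)*t(6))*I = ((5/3 - ⅓*(2 - 1)*5)*(-5))*(⅔) = ((5/3 - ⅓*1*5)*(-5))*(⅔) = ((5/3 - 5/3)*(-5))*(⅔) = (0*(-5))*(⅔) = 0*(⅔) = 0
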